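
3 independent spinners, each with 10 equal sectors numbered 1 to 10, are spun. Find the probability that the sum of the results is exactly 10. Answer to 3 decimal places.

0.036

There are 10^3 = 1000 equally likely outcomes.
The number of ordered 3-tuples from {1,…,10} summing to 10 is 36.
P(sum = 10) = 36/1000 = 9/250 ≈ 0.036.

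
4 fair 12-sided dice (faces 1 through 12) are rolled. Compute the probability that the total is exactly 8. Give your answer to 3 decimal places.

0.002

There are 12^4 = 20736 equally likely outcomes.
The number of ordered 4-tuples from {1,…,12} summing to 8 is 35.
P(sum = 8) = 35/20736 ≈ 0.002.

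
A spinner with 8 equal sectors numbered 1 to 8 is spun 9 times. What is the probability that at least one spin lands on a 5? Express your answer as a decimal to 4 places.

P(no spin lands on a 5) = (7/8)^9 ≈ 0.3007.
P(at least one) = 1 − 0.3007 = 0.6993.

0.6993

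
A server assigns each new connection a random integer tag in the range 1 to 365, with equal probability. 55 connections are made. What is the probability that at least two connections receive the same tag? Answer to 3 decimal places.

0.986

It's easier to compute the probability that all 55 are distinct.
P(all distinct) = 365/365 · 364/365 · ··· · 311/365 ≈ 0.014.
So the probability of at least one match is 1 − 0.014 = 0.986.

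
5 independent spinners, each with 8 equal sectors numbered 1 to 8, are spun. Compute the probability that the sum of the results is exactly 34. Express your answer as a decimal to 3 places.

There are 8^5 = 32768 equally likely outcomes.
The number of ordered 5-tuples from {1,…,8} summing to 34 is 210.
P(sum = 34) = 210/32768 = 105/16384 ≈ 0.006.

0.006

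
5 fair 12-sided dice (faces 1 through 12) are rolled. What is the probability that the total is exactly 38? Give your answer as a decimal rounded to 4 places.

There are 12^5 = 248832 equally likely outcomes.
The number of ordered 5-tuples from {1,…,12} summing to 38 is 9945.
P(sum = 38) = 9945/248832 = 1105/27648 ≈ 0.0400.

0.0400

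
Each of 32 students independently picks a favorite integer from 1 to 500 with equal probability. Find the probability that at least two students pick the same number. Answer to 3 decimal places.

It's easier to compute the probability that all 32 are distinct.
P(all distinct) = 500/500 · 499/500 · ··· · 469/500 ≈ 0.363.
So the probability of at least one match is 1 − 0.363 = 0.637.

0.637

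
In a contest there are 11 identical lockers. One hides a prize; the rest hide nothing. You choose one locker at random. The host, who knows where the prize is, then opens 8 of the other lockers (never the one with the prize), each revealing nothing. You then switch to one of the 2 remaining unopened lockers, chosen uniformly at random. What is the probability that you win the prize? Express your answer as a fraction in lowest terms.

Your original locker holds the prize with probability 1/11, so the other 10 collectively hold it with probability 10/11.
The host can always find 8 empty lockers to open, so the reveals don't change that 10/11; it is now spread over the 2 remaining unopened lockers.
P(win by switching) = (10/11) · (1/2) = 5/11.

5/11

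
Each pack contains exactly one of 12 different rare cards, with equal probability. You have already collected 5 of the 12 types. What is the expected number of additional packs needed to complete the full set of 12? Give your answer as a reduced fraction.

Starting from 5 distinct types, each trial gives a new one with probability (12−i)/12 when i types are held, so the wait for the next new type is 12/(12−i).
E = 12/7 + 12/6 + 12/5 + 12/4 + 12/3 + 12/2 + 12/1 = 1089/35.

1089/35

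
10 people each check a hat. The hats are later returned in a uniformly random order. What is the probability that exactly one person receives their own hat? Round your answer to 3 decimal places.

0.368

Choose which one is fixed: C(10,1) = 10 ways.
The remaining 9 must have no fixed point: D(9) = 133496.
P = 10·133496/3628800 = 16687/45360 ≈ 0.368.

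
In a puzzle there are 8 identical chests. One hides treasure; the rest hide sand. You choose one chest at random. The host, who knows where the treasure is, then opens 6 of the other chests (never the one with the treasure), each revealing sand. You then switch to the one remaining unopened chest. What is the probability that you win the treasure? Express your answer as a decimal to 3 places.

0.875

Your original chest holds the treasure with probability 1/8, so the other 7 collectively hold it with probability 7/8.
The host can always find 6 empty chests to open, so the reveals don't change that 7/8; it is now spread over the 1 remaining unopened chest.
P(win by switching) = (7/8) · (1/1) = 7/8 ≈ 0.875.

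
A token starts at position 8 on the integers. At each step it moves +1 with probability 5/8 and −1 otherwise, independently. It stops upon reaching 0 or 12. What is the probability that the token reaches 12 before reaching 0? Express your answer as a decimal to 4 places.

0.9853

Let r = q/p = (3/8)/(5/8) = 3/5. The recurrence P(i) = p·P(i+1) + q·P(i−1) with P(0)=0, P(12)=1 gives P(i) = (1 − r^i)/(1 − r^12).
P(8) = (1 − (3/5)^8) / (1 − (3/5)^12) = 441250/447811 ≈ 0.9853.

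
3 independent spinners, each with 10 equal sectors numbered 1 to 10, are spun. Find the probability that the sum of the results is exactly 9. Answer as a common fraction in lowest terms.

There are 10^3 = 1000 equally likely outcomes.
The number of ordered 3-tuples from {1,…,10} summing to 9 is 28.
P(sum = 9) = 28/1000 = 7/250.

7/250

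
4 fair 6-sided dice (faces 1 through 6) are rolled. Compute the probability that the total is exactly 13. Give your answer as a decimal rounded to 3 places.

There are 6^4 = 1296 equally likely outcomes.
The number of ordered 4-tuples from {1,…,6} summing to 13 is 140.
P(sum = 13) = 140/1296 = 35/324 ≈ 0.108.

0.108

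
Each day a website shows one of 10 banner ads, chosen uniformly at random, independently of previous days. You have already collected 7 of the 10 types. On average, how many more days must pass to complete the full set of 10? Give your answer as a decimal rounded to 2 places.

Starting from 7 distinct types, each trial gives a new one with probability (10−i)/10 when i types are held, so the wait for the next new type is 10/(10−i).
E = 10/3 + 10/2 + 10/1 = 55/3 ≈ 18.33.

18.33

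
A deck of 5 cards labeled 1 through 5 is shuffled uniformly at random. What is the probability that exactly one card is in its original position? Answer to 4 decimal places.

0.3750

Choose which one is fixed: C(5,1) = 5 ways.
The remaining 4 must have no fixed point: D(4) = 9.
P = 5·9/120 = 3/8 ≈ 0.3750.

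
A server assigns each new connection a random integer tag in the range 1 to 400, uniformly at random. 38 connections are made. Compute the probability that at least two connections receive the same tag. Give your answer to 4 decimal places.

0.8372

It's easier to compute the probability that all 38 are distinct.
P(all distinct) = 400/400 · 399/400 · ··· · 363/400 ≈ 0.1628.
So the probability of at least one match is 1 − 0.1628 = 0.8372.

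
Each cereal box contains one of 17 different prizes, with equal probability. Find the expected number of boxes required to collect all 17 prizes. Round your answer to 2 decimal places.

58.47

After i distinct types are collected, each trial gives a new one with probability (17−i)/17, so the expected wait for the next new type is 17/(17−i).
E = 17/17 + 17/16 + 17/15 + 17/14 + 17/13 + 17/12 + 17/11 + 17/10 + 17/9 + 17/8 + 17/7 + 17/6 + 17/5 + 17/4 + 17/3 + 17/2 + 17/1 = 42142223/720720 ≈ 58.47.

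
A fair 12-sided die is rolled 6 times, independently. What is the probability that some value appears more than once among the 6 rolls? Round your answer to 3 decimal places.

P(all 6 different) = 12/12 · 11/12 · ··· · 7/12 ≈ 0.223.
P(at least two equal) = 1 − 0.223 = 0.777.

0.777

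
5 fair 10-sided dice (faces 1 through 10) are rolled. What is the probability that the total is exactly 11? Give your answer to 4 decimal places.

0.0021

There are 10^5 = 100000 equally likely outcomes.
The number of ordered 5-tuples from {1,…,10} summing to 11 is 210.
P(sum = 11) = 210/100000 = 21/10000 ≈ 0.0021.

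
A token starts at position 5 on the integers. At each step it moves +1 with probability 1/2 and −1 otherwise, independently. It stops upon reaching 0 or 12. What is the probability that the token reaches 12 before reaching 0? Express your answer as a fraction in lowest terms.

5/12

With a fair step, P(i) = ½P(i−1) + ½P(i+1) with P(0)=0, P(12)=1 has the linear solution P(i) = i/12.
P(5) = 5/12.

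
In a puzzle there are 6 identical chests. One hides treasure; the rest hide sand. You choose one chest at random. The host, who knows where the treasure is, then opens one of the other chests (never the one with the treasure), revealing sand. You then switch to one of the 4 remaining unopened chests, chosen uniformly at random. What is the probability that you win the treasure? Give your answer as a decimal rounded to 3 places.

Your original chest holds the treasure with probability 1/6, so the other 5 collectively hold it with probability 5/6.
The host can always find an empty chest to open, so this doesn't change that 5/6; it is now spread over the 4 remaining unopened chests.
P(win by switching) = (5/6) · (1/4) = 5/24 ≈ 0.208.

0.208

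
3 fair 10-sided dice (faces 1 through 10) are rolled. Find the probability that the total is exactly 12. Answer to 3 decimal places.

There are 10^3 = 1000 equally likely outcomes.
The number of ordered 3-tuples from {1,…,10} summing to 12 is 55.
P(sum = 12) = 55/1000 = 11/200 ≈ 0.055.

0.055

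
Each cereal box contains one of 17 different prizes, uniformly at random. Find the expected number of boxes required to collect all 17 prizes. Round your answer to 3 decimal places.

58.472

After i distinct types are collected, each trial gives a new one with probability (17−i)/17, so the expected wait for the next new type is 17/(17−i).
E = 17/17 + 17/16 + 17/15 + 17/14 + 17/13 + 17/12 + 17/11 + 17/10 + 17/9 + 17/8 + 17/7 + 17/6 + 17/5 + 17/4 + 17/3 + 17/2 + 17/1 = 42142223/720720 ≈ 58.472.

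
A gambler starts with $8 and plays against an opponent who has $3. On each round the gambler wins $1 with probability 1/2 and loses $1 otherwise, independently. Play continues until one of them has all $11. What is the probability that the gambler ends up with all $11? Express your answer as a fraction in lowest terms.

8/11

With a fair step, P(i) = ½P(i−1) + ½P(i+1) with P(0)=0, P(11)=1 has the linear solution P(i) = i/11.
P(8) = 8/11.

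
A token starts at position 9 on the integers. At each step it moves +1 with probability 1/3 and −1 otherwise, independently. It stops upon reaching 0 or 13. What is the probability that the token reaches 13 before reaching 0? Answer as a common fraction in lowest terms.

511/8191

Let r = q/p = (2/3)/(1/3) = 2. The recurrence P(i) = p·P(i+1) + q·P(i−1) with P(0)=0, P(13)=1 gives P(i) = (1 − r^i)/(1 − r^13).
P(9) = (1 − (2)^9) / (1 − (2)^13) = 511/8191.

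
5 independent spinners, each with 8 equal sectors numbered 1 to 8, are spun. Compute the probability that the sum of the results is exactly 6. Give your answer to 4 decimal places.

There are 8^5 = 32768 equally likely outcomes.
The number of ordered 5-tuples from {1,…,8} summing to 6 is 5.
P(sum = 6) = 5/32768 ≈ 0.0002.

0.0002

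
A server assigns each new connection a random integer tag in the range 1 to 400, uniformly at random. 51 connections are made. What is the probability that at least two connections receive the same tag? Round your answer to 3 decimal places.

0.964

It's easier to compute the probability that all 51 are distinct.
P(all distinct) = 400/400 · 399/400 · ··· · 350/400 ≈ 0.036.
So the probability of at least one match is 1 − 0.036 = 0.964.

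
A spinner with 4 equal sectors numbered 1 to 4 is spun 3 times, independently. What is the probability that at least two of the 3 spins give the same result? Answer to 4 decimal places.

0.6250

P(all 3 different) = 4/4 · 3/4 · ··· · 2/4 ≈ 0.3750.
P(at least two equal) = 1 − 0.3750 = 0.6250.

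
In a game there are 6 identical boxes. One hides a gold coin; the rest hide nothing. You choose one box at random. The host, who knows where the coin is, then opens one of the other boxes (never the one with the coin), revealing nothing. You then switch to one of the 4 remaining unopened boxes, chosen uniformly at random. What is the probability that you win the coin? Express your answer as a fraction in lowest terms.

Your original box holds the coin with probability 1/6, so the other 5 collectively hold it with probability 5/6.
The host can always find an empty box to open, so this doesn't change that 5/6; it is now spread over the 4 remaining unopened boxes.
P(win by switching) = (5/6) · (1/4) = 5/24.

5/24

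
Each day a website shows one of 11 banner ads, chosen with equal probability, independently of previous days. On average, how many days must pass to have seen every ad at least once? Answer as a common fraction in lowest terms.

83711/2520

After i distinct types are collected, each trial gives a new one with probability (11−i)/11, so the expected wait for the next new type is 11/(11−i).
E = 11/11 + 11/10 + 11/9 + 11/8 + 11/7 + 11/6 + 11/5 + 11/4 + 11/3 + 11/2 + 11/1 = 83711/2520.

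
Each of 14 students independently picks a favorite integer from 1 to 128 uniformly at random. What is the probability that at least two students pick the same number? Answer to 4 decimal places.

It's easier to compute the probability that all 14 are distinct.
P(all distinct) = 128/128 · 127/128 · ··· · 115/128 ≈ 0.4784.
So the probability of at least one match is 1 − 0.4784 = 0.5216.

0.5216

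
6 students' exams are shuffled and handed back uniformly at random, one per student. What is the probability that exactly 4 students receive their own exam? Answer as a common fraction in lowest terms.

Choose which 4 of the 6 are fixed: C(6,4) = 15 ways.
The remaining 2 must have no fixed point: D(2) = 1.
P = 15·1/720 = 1/48.

1/48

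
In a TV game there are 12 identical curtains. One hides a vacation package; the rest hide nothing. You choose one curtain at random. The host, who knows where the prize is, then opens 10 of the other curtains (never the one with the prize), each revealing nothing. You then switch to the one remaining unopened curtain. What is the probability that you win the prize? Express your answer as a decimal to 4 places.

Your original curtain holds the prize with probability 1/12, so the other 11 collectively hold it with probability 11/12.
The host can always find 10 empty curtains to open, so the reveals don't change that 11/12; it is now spread over the 1 remaining unopened curtain.
P(win by switching) = (11/12) · (1/1) = 11/12 ≈ 0.9167.

0.9167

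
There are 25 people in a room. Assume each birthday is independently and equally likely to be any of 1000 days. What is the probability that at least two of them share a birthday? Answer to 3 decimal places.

It's easier to compute the probability that all 25 are distinct.
P(all distinct) = 1000/1000 · 999/1000 · ··· · 976/1000 ≈ 0.739.
So the probability of at least one match is 1 − 0.739 = 0.261.

0.261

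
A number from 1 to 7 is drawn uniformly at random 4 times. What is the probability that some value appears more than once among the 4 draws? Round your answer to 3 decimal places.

P(all 4 different) = 7/7 · 6/7 · ··· · 4/7 ≈ 0.350.
P(at least two equal) = 1 − 0.350 = 0.650.

0.650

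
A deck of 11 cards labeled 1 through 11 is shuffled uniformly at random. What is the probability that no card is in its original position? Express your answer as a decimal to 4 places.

This is the derangement probability: permutations of 11 with no fixed point.
D(11) = 11! · (1 − 1/1! + 1/2! − ··· + (−1)^11/11!) = 14684570.
P = 14684570/39916800 = 1468457/3991680 ≈ 0.3679.

0.3679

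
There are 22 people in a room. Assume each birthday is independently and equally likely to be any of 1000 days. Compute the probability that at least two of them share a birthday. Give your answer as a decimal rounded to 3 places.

It's easier to compute the probability that all 22 are distinct.
P(all distinct) = 1000/1000 · 999/1000 · ··· · 979/1000 ≈ 0.792.
So the probability of at least one match is 1 − 0.792 = 0.208.

0.208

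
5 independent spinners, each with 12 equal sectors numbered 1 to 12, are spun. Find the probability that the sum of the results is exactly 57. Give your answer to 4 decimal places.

There are 12^5 = 248832 equally likely outcomes.
The number of ordered 5-tuples from {1,…,12} summing to 57 is 35.
P(sum = 57) = 35/248832 ≈ 0.0001.

0.0001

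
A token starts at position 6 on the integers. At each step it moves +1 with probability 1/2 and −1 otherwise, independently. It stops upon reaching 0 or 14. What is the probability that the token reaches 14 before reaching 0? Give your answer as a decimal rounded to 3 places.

0.429

With a fair step, P(i) = ½P(i−1) + ½P(i+1) with P(0)=0, P(14)=1 has the linear solution P(i) = i/14.
P(6) = 6/14 = 3/7 ≈ 0.429.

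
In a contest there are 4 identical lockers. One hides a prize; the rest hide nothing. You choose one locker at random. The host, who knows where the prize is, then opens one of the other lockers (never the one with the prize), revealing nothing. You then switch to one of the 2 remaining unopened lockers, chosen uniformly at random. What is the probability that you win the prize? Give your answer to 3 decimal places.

Your original locker holds the prize with probability 1/4, so the other 3 collectively hold it with probability 3/4.
The host can always find an empty locker to open, so this doesn't change that 3/4; it is now spread over the 2 remaining unopened lockers.
P(win by switching) = (3/4) · (1/2) = 3/8 ≈ 0.375.

0.375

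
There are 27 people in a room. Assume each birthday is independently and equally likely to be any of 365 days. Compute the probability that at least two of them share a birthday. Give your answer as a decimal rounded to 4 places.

It's easier to compute the probability that all 27 are distinct.
P(all distinct) = 365/365 · 364/365 · ··· · 339/365 ≈ 0.3731.
So the probability of at least one match is 1 − 0.3731 = 0.6269.

0.6269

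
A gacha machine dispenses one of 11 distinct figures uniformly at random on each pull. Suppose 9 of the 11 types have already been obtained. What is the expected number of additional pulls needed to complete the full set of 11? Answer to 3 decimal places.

Starting from 9 distinct types, each trial gives a new one with probability (11−i)/11 when i types are held, so the wait for the next new type is 11/(11−i).
E = 11/2 + 11/1 = 33/2 ≈ 16.500.

16.500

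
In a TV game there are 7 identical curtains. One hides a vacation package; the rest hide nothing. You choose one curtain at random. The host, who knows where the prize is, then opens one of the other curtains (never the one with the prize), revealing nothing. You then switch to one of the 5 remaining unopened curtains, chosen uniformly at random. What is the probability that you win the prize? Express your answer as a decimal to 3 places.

Your original curtain holds the prize with probability 1/7, so the other 6 collectively hold it with probability 6/7.
The host can always find an empty curtain to open, so this doesn't change that 6/7; it is now spread over the 5 remaining unopened curtains.
P(win by switching) = (6/7) · (1/5) = 6/35 ≈ 0.171.

0.171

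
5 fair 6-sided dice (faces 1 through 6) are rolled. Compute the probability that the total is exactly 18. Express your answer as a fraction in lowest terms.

There are 6^5 = 7776 equally likely outcomes.
The number of ordered 5-tuples from {1,…,6} summing to 18 is 780.
P(sum = 18) = 780/7776 = 65/648.

65/648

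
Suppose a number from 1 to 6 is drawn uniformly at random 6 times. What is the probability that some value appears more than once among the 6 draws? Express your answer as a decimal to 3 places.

P(all 6 different) = 6/6 · 5/6 · ··· · 1/6 ≈ 0.015.
P(at least two equal) = 1 − 0.015 = 0.985.

0.985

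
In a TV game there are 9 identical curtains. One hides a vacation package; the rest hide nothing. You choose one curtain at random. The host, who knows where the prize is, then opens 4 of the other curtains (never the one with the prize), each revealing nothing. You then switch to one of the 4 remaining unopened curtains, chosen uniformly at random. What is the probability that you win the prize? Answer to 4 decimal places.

0.2222

Your original curtain holds the prize with probability 1/9, so the other 8 collectively hold it with probability 8/9.
The host can always find 4 empty curtains to open, so the reveals don't change that 8/9; it is now spread over the 4 remaining unopened curtains.
P(win by switching) = (8/9) · (1/4) = 2/9 ≈ 0.2222.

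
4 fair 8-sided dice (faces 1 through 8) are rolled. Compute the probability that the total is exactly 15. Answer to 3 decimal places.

There are 8^4 = 4096 equally likely outcomes.
The number of ordered 4-tuples from {1,…,8} summing to 15 is 284.
P(sum = 15) = 284/4096 = 71/1024 ≈ 0.069.

0.069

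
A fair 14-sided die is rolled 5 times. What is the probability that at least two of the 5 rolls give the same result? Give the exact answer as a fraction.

P(all 5 different) = 14/14 · 13/14 · ··· · 10/14 = 2145/4802.
P(at least two equal) = 1 − 2145/4802 = 2657/4802.

2657/4802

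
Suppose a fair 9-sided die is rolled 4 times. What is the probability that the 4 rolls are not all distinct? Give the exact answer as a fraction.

131/243

P(all 4 different) = 9/9 · 8/9 · ··· · 6/9 = 112/243.
P(at least two equal) = 1 − 112/243 = 131/243.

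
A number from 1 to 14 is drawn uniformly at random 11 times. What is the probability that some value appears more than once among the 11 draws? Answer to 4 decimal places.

0.9964

P(all 11 different) = 14/14 · 13/14 · ··· · 4/14 ≈ 0.0036.
P(at least two equal) = 1 − 0.0036 = 0.9964.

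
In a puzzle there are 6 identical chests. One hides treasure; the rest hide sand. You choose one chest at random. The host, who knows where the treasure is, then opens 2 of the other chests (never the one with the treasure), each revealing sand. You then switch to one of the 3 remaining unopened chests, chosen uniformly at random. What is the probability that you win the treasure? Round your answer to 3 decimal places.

0.278

Your original chest holds the treasure with probability 1/6, so the other 5 collectively hold it with probability 5/6.
The host can always find 2 empty chests to open, so the reveals don't change that 5/6; it is now spread over the 3 remaining unopened chests.
P(win by switching) = (5/6) · (1/3) = 5/18 ≈ 0.278.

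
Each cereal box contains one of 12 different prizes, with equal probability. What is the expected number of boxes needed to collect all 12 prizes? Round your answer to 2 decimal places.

37.24

After i distinct types are collected, each trial gives a new one with probability (12−i)/12, so the expected wait for the next new type is 12/(12−i).
E = 12/12 + 12/11 + 12/10 + 12/9 + 12/8 + 12/7 + 12/6 + 12/5 + 12/4 + 12/3 + 12/2 + 12/1 = 86021/2310 ≈ 37.24.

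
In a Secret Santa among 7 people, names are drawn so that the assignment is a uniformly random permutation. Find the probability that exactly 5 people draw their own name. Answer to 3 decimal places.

Choose which 5 of the 7 are fixed: C(7,5) = 21 ways.
The remaining 2 must have no fixed point: D(2) = 1.
P = 21·1/5040 = 1/240 ≈ 0.004.

0.004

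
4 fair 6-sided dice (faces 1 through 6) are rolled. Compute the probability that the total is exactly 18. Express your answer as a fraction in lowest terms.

There are 6^4 = 1296 equally likely outcomes.
The number of ordered 4-tuples from {1,…,6} summing to 18 is 80.
P(sum = 18) = 80/1296 = 5/81.

5/81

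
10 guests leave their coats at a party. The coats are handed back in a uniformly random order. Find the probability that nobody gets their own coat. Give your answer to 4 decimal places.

This is the derangement probability: permutations of 10 with no fixed point.
D(10) = 10! · (1 − 1/1! + 1/2! − ··· + (−1)^10/10!) = 1334961.
P = 1334961/3628800 = 16481/44800 ≈ 0.3679.

0.3679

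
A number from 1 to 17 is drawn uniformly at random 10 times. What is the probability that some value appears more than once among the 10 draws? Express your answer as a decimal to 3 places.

0.965

P(all 10 different) = 17/17 · 16/17 · ··· · 8/17 ≈ 0.035.
P(at least two equal) = 1 − 0.035 = 0.965.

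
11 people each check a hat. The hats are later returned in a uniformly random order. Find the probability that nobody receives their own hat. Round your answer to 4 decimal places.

This is the derangement probability: permutations of 11 with no fixed point.
D(11) = 11! · (1 − 1/1! + 1/2! − ··· + (−1)^11/11!) = 14684570.
P = 14684570/39916800 = 1468457/3991680 ≈ 0.3679.

0.3679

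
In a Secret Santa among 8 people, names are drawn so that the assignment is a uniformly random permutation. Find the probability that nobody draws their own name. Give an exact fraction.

2119/5760

This is the derangement probability: permutations of 8 with no fixed point.
D(8) = 8! · (1 − 1/1! + 1/2! − ··· + (−1)^8/8!) = 14833.
P = 14833/40320 = 2119/5760.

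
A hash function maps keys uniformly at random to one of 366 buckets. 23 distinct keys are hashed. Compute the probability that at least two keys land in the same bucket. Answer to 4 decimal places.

It's easier to compute the probability that all 23 are distinct.
P(all distinct) = 366/366 · 365/366 · ··· · 344/366 ≈ 0.4937.
So the probability of at least one match is 1 − 0.4937 = 0.5063.

0.5063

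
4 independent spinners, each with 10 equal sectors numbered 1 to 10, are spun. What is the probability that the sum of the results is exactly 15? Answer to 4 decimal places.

0.0348

There are 10^4 = 10000 equally likely outcomes.
The number of ordered 4-tuples from {1,…,10} summing to 15 is 348.
P(sum = 15) = 348/10000 = 87/2500 ≈ 0.0348.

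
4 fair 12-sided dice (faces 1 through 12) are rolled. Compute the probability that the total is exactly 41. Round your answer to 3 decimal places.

0.006

There are 12^4 = 20736 equally likely outcomes.
The number of ordered 4-tuples from {1,…,12} summing to 41 is 120.
P(sum = 41) = 120/20736 = 5/864 ≈ 0.006.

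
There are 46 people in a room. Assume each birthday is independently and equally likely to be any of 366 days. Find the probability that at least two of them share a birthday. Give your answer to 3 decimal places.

It's easier to compute the probability that all 46 are distinct.
P(all distinct) = 366/366 · 365/366 · ··· · 321/366 ≈ 0.052.
So the probability of at least one match is 1 − 0.052 = 0.948.

0.948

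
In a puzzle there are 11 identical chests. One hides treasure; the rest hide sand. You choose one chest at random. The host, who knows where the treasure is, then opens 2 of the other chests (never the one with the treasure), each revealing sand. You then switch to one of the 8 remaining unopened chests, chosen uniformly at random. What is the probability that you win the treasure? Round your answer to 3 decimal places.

Your original chest holds the treasure with probability 1/11, so the other 10 collectively hold it with probability 10/11.
The host can always find 2 empty chests to open, so the reveals don't change that 10/11; it is now spread over the 8 remaining unopened chests.
P(win by switching) = (10/11) · (1/8) = 5/44 ≈ 0.114.

0.114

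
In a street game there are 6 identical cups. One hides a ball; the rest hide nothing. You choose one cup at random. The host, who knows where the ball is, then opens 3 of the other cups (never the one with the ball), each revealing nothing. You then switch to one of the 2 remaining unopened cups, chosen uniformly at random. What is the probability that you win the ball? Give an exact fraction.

Your original cup holds the ball with probability 1/6, so the other 5 collectively hold it with probability 5/6.
The host can always find 3 empty cups to open, so the reveals don't change that 5/6; it is now spread over the 2 remaining unopened cups.
P(win by switching) = (5/6) · (1/2) = 5/12.

5/12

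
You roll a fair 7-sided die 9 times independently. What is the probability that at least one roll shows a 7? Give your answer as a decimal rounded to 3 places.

P(no roll shows a 7) = (6/7)^9 ≈ 0.250.
P(at least one) = 1 − 0.250 = 0.750.

0.750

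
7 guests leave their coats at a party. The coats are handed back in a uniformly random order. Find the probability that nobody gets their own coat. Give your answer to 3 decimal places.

This is the derangement probability: permutations of 7 with no fixed point.
D(7) = 7! · (1 − 1/1! + 1/2! − ··· + (−1)^7/7!) = 1854.
P = 1854/5040 = 103/280 ≈ 0.368.

0.368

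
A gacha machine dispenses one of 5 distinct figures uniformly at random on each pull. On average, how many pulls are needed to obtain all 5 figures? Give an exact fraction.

After i distinct types are collected, each trial gives a new one with probability (5−i)/5, so the expected wait for the next new type is 5/(5−i).
E = 5/5 + 5/4 + 5/3 + 5/2 + 5/1 = 137/12.

137/12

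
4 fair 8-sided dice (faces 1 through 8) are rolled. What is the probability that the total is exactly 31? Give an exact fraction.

There are 8^4 = 4096 equally likely outcomes.
The number of ordered 4-tuples from {1,…,8} summing to 31 is 4.
P(sum = 31) = 4/4096 = 1/1024.

1/1024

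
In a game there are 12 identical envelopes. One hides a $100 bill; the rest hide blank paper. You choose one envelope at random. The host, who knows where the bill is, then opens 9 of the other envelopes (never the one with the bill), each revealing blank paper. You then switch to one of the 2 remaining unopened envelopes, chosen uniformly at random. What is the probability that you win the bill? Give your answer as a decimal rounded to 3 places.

0.458

Your original envelope holds the bill with probability 1/12, so the other 11 collectively hold it with probability 11/12.
The host can always find 9 empty envelopes to open, so the reveals don't change that 11/12; it is now spread over the 2 remaining unopened envelopes.
P(win by switching) = (11/12) · (1/2) = 11/24 ≈ 0.458.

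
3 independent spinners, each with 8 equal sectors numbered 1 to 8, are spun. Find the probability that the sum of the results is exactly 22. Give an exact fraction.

3/256

There are 8^3 = 512 equally likely outcomes.
The number of ordered 3-tuples from {1,…,8} summing to 22 is 6.
P(sum = 22) = 6/512 = 3/256.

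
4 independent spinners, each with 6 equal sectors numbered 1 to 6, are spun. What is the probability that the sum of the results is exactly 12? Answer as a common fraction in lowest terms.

125/1296

There are 6^4 = 1296 equally likely outcomes.
The number of ordered 4-tuples from {1,…,6} summing to 12 is 125.
P(sum = 12) = 125/1296.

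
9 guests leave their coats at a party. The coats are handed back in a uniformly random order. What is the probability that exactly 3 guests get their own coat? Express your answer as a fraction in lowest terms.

Choose which 3 of the 9 are fixed: C(9,3) = 84 ways.
The remaining 6 must have no fixed point: D(6) = 265.
P = 84·265/362880 = 53/864.

53/864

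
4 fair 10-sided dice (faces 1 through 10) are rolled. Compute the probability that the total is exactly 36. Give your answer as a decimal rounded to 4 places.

0.0035

There are 10^4 = 10000 equally likely outcomes.
The number of ordered 4-tuples from {1,…,10} summing to 36 is 35.
P(sum = 36) = 35/10000 = 7/2000 ≈ 0.0035.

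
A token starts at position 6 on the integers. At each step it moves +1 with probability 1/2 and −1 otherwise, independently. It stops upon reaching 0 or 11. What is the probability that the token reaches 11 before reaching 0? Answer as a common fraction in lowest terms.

With a fair step, P(i) = ½P(i−1) + ½P(i+1) with P(0)=0, P(11)=1 has the linear solution P(i) = i/11.
P(6) = 6/11.

6/11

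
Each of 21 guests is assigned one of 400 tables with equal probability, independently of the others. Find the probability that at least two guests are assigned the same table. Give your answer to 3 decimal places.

It's easier to compute the probability that all 21 are distinct.
P(all distinct) = 400/400 · 399/400 · ··· · 380/400 ≈ 0.586.
So the probability of at least one match is 1 − 0.586 = 0.414.

0.414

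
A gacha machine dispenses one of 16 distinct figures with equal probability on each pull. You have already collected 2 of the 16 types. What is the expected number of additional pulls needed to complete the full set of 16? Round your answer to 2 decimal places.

52.02

Starting from 2 distinct types, each trial gives a new one with probability (16−i)/16 when i types are held, so the wait for the next new type is 16/(16−i).
E = 16/14 + 16/13 + 16/12 + 16/11 + 16/10 + 16/9 + 16/8 + 16/7 + 16/6 + 16/5 + 16/4 + 16/3 + 16/2 + 16/1 = 2343466/45045 ≈ 52.02.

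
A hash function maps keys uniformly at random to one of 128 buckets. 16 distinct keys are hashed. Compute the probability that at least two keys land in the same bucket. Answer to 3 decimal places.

It's easier to compute the probability that all 16 are distinct.
P(all distinct) = 128/128 · 127/128 · ··· · 113/128 ≈ 0.376.
So the probability of at least one match is 1 − 0.376 = 0.624.

0.624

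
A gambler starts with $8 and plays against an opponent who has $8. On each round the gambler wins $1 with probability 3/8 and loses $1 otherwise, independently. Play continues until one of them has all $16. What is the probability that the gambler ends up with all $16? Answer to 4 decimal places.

Let r = q/p = (5/8)/(3/8) = 5/3. The recurrence P(i) = p·P(i+1) + q·P(i−1) with P(0)=0, P(16)=1 gives P(i) = (1 − r^i)/(1 − r^16).
P(8) = (1 − (5/3)^8) / (1 − (5/3)^16) = 6561/397186 ≈ 0.0165.

0.0165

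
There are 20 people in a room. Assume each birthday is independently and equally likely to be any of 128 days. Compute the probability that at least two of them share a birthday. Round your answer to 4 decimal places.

0.7911

It's easier to compute the probability that all 20 are distinct.
P(all distinct) = 128/128 · 127/128 · ··· · 109/128 ≈ 0.2089.
So the probability of at least one match is 1 − 0.2089 = 0.7911.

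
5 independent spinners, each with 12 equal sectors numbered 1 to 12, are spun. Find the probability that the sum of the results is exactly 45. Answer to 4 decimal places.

0.0149

There are 12^5 = 248832 equally likely outcomes.
The number of ordered 5-tuples from {1,…,12} summing to 45 is 3701.
P(sum = 45) = 3701/248832 ≈ 0.0149.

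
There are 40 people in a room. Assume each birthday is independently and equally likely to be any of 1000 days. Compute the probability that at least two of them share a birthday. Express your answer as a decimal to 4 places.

0.5464

It's easier to compute the probability that all 40 are distinct.
P(all distinct) = 1000/1000 · 999/1000 · ··· · 961/1000 ≈ 0.4536.
So the probability of at least one match is 1 − 0.4536 = 0.5464.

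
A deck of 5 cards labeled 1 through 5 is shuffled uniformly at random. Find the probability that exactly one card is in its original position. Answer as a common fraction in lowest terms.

Choose which one is fixed: C(5,1) = 5 ways.
The remaining 4 must have no fixed point: D(4) = 9.
P = 5·9/120 = 3/8.

3/8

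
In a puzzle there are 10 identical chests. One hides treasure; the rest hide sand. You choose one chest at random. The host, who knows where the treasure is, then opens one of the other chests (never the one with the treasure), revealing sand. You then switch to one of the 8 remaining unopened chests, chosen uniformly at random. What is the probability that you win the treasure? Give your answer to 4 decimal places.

Your original chest holds the treasure with probability 1/10, so the other 9 collectively hold it with probability 9/10.
The host can always find an empty chest to open, so this doesn't change that 9/10; it is now spread over the 8 remaining unopened chests.
P(win by switching) = (9/10) · (1/8) = 9/80 ≈ 0.1125.

0.1125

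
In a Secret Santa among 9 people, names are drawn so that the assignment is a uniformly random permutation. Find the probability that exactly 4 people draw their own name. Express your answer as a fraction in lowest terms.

Choose which 4 of the 9 are fixed: C(9,4) = 126 ways.
The remaining 5 must have no fixed point: D(5) = 44.
P = 126·44/362880 = 11/720.

11/720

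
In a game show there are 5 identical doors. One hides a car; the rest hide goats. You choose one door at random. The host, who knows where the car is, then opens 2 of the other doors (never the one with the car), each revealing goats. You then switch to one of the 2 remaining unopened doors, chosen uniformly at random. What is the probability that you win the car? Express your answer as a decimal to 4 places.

0.4000

Your original door holds the car with probability 1/5, so the other 4 collectively hold it with probability 4/5.
The host can always find 2 empty doors to open, so the reveals don't change that 4/5; it is now spread over the 2 remaining unopened doors.
P(win by switching) = (4/5) · (1/2) = 2/5 ≈ 0.4000.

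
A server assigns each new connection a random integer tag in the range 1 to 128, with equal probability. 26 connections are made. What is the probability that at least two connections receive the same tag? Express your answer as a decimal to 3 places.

It's easier to compute the probability that all 26 are distinct.
P(all distinct) = 128/128 · 127/128 · ··· · 103/128 ≈ 0.065.
So the probability of at least one match is 1 − 0.065 = 0.935.

0.935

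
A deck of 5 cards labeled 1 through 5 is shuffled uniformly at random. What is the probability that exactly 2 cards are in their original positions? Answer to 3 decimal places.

0.167

Choose which 2 of the 5 are fixed: C(5,2) = 10 ways.
The remaining 3 must have no fixed point: D(3) = 2.
P = 10·2/120 = 1/6 ≈ 0.167.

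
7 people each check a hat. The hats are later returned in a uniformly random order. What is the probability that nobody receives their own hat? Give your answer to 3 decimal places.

0.368

This is the derangement probability: permutations of 7 with no fixed point.
D(7) = 7! · (1 − 1/1! + 1/2! − ··· + (−1)^7/7!) = 1854.
P = 1854/5040 = 103/280 ≈ 0.368.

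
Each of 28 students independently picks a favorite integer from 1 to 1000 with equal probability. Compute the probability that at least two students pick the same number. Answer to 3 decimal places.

0.317

It's easier to compute the probability that all 28 are distinct.
P(all distinct) = 1000/1000 · 999/1000 · ··· · 973/1000 ≈ 0.683.
So the probability of at least one match is 1 − 0.683 = 0.317.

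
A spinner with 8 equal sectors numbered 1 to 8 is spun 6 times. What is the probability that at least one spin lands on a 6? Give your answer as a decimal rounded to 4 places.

P(no spin lands on a 6) = (7/8)^6 ≈ 0.4488.
P(at least one) = 1 − 0.4488 = 0.5512.

0.5512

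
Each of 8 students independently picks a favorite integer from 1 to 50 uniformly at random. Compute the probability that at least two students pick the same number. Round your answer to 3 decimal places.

0.446

It's easier to compute the probability that all 8 are distinct.
P(all distinct) = 50/50 · 49/50 · ··· · 43/50 ≈ 0.554.
So the probability of at least one match is 1 − 0.554 = 0.446.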